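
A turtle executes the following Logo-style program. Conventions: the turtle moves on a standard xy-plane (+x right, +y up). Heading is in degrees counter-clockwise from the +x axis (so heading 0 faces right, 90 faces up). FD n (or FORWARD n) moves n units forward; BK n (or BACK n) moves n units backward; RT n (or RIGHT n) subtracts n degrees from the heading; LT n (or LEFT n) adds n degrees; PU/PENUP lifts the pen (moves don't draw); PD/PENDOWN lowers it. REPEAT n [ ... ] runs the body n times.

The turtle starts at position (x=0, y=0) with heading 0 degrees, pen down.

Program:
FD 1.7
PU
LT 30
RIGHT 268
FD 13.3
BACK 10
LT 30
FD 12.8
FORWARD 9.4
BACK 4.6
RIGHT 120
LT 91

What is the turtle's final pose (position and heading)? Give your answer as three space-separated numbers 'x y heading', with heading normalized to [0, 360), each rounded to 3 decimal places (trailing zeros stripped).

Executing turtle program step by step:
Start: pos=(0,0), heading=0, pen down
FD 1.7: (0,0) -> (1.7,0) [heading=0, draw]
PU: pen up
LT 30: heading 0 -> 30
RT 268: heading 30 -> 122
FD 13.3: (1.7,0) -> (-5.348,11.279) [heading=122, move]
BK 10: (-5.348,11.279) -> (-0.049,2.799) [heading=122, move]
LT 30: heading 122 -> 152
FD 12.8: (-0.049,2.799) -> (-11.35,8.808) [heading=152, move]
FD 9.4: (-11.35,8.808) -> (-19.65,13.221) [heading=152, move]
BK 4.6: (-19.65,13.221) -> (-15.589,11.061) [heading=152, move]
RT 120: heading 152 -> 32
LT 91: heading 32 -> 123
Final: pos=(-15.589,11.061), heading=123, 1 segment(s) drawn

Answer: -15.589 11.061 123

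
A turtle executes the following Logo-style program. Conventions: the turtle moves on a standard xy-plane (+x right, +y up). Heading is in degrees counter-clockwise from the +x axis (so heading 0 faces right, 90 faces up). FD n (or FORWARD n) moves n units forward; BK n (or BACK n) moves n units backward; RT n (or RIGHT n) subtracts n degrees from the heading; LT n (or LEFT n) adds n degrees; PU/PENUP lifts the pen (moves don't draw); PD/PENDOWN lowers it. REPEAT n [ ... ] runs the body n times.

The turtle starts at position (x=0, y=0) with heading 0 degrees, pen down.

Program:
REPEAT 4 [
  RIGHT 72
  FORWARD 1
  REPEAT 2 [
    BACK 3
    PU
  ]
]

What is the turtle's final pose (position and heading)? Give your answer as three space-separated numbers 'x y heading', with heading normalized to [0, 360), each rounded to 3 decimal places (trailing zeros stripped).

Executing turtle program step by step:
Start: pos=(0,0), heading=0, pen down
REPEAT 4 [
  -- iteration 1/4 --
  RT 72: heading 0 -> 288
  FD 1: (0,0) -> (0.309,-0.951) [heading=288, draw]
  REPEAT 2 [
    -- iteration 1/2 --
    BK 3: (0.309,-0.951) -> (-0.618,1.902) [heading=288, draw]
    PU: pen up
    -- iteration 2/2 --
    BK 3: (-0.618,1.902) -> (-1.545,4.755) [heading=288, move]
    PU: pen up
  ]
  -- iteration 2/4 --
  RT 72: heading 288 -> 216
  FD 1: (-1.545,4.755) -> (-2.354,4.167) [heading=216, move]
  REPEAT 2 [
    -- iteration 1/2 --
    BK 3: (-2.354,4.167) -> (0.073,5.931) [heading=216, move]
    PU: pen up
    -- iteration 2/2 --
    BK 3: (0.073,5.931) -> (2.5,7.694) [heading=216, move]
    PU: pen up
  ]
  -- iteration 3/4 --
  RT 72: heading 216 -> 144
  FD 1: (2.5,7.694) -> (1.691,8.282) [heading=144, move]
  REPEAT 2 [
    -- iteration 1/2 --
    BK 3: (1.691,8.282) -> (4.118,6.519) [heading=144, move]
    PU: pen up
    -- iteration 2/2 --
    BK 3: (4.118,6.519) -> (6.545,4.755) [heading=144, move]
    PU: pen up
  ]
  -- iteration 4/4 --
  RT 72: heading 144 -> 72
  FD 1: (6.545,4.755) -> (6.854,5.706) [heading=72, move]
  REPEAT 2 [
    -- iteration 1/2 --
    BK 3: (6.854,5.706) -> (5.927,2.853) [heading=72, move]
    PU: pen up
    -- iteration 2/2 --
    BK 3: (5.927,2.853) -> (5,0) [heading=72, move]
    PU: pen up
  ]
]
Final: pos=(5,0), heading=72, 2 segment(s) drawn

Answer: 5 0 72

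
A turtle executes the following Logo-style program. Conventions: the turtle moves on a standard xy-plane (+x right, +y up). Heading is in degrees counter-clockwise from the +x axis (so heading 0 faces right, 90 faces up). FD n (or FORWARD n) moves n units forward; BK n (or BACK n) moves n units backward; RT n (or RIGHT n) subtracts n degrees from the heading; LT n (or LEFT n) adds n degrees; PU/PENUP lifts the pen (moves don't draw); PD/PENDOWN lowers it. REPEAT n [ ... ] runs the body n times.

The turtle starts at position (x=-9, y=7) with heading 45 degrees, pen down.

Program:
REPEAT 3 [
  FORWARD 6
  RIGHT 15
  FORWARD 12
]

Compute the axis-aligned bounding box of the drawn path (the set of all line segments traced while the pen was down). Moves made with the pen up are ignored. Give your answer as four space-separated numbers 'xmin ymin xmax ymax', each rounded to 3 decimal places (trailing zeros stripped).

Executing turtle program step by step:
Start: pos=(-9,7), heading=45, pen down
REPEAT 3 [
  -- iteration 1/3 --
  FD 6: (-9,7) -> (-4.757,11.243) [heading=45, draw]
  RT 15: heading 45 -> 30
  FD 12: (-4.757,11.243) -> (5.635,17.243) [heading=30, draw]
  -- iteration 2/3 --
  FD 6: (5.635,17.243) -> (10.831,20.243) [heading=30, draw]
  RT 15: heading 30 -> 15
  FD 12: (10.831,20.243) -> (22.422,23.348) [heading=15, draw]
  -- iteration 3/3 --
  FD 6: (22.422,23.348) -> (28.218,24.901) [heading=15, draw]
  RT 15: heading 15 -> 0
  FD 12: (28.218,24.901) -> (40.218,24.901) [heading=0, draw]
]
Final: pos=(40.218,24.901), heading=0, 6 segment(s) drawn

Segment endpoints: x in {-9, -4.757, 5.635, 10.831, 22.422, 28.218, 40.218}, y in {7, 11.243, 17.243, 20.243, 23.348, 24.901}
xmin=-9, ymin=7, xmax=40.218, ymax=24.901

Answer: -9 7 40.218 24.901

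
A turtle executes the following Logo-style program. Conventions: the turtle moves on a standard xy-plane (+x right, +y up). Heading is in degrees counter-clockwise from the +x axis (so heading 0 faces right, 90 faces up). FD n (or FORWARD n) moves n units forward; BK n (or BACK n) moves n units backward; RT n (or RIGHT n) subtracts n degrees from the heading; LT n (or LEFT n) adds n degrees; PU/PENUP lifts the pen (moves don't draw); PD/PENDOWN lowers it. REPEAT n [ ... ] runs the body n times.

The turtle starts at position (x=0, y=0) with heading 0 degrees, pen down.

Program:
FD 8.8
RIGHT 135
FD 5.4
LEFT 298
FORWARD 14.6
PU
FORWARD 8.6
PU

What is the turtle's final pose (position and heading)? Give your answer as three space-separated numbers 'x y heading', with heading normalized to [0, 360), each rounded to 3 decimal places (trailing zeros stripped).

Executing turtle program step by step:
Start: pos=(0,0), heading=0, pen down
FD 8.8: (0,0) -> (8.8,0) [heading=0, draw]
RT 135: heading 0 -> 225
FD 5.4: (8.8,0) -> (4.982,-3.818) [heading=225, draw]
LT 298: heading 225 -> 163
FD 14.6: (4.982,-3.818) -> (-8.98,0.45) [heading=163, draw]
PU: pen up
FD 8.6: (-8.98,0.45) -> (-17.205,2.965) [heading=163, move]
PU: pen up
Final: pos=(-17.205,2.965), heading=163, 3 segment(s) drawn

Answer: -17.205 2.965 163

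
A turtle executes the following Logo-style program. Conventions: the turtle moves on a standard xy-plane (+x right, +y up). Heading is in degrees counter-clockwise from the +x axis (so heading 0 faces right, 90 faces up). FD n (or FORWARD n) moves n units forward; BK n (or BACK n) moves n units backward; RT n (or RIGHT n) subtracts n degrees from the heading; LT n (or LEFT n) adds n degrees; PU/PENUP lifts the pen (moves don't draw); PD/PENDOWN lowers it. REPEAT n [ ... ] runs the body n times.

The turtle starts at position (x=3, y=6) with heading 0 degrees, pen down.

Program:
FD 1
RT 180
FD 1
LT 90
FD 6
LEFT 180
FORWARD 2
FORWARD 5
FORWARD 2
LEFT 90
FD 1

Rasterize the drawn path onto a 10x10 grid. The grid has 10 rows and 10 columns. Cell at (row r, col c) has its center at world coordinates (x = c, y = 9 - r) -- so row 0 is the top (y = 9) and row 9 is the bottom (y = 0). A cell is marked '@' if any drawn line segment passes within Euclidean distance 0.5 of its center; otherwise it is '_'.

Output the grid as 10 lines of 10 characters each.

Answer: __@@______
___@______
___@______
___@@_____
___@______
___@______
___@______
___@______
___@______
___@______

Derivation:
Segment 0: (3,6) -> (4,6)
Segment 1: (4,6) -> (3,6)
Segment 2: (3,6) -> (3,0)
Segment 3: (3,0) -> (3,2)
Segment 4: (3,2) -> (3,7)
Segment 5: (3,7) -> (3,9)
Segment 6: (3,9) -> (2,9)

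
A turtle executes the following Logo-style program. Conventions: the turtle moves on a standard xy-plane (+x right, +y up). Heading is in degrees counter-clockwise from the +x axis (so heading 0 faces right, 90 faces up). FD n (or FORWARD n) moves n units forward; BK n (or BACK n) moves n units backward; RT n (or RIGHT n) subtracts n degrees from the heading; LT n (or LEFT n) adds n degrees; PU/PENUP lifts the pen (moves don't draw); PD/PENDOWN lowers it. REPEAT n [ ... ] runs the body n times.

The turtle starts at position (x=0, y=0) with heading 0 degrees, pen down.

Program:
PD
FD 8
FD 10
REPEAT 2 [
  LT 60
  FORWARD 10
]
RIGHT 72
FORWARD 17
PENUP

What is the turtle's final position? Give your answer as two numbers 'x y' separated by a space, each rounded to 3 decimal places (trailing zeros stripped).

Answer: 29.375 29.954

Derivation:
Executing turtle program step by step:
Start: pos=(0,0), heading=0, pen down
PD: pen down
FD 8: (0,0) -> (8,0) [heading=0, draw]
FD 10: (8,0) -> (18,0) [heading=0, draw]
REPEAT 2 [
  -- iteration 1/2 --
  LT 60: heading 0 -> 60
  FD 10: (18,0) -> (23,8.66) [heading=60, draw]
  -- iteration 2/2 --
  LT 60: heading 60 -> 120
  FD 10: (23,8.66) -> (18,17.321) [heading=120, draw]
]
RT 72: heading 120 -> 48
FD 17: (18,17.321) -> (29.375,29.954) [heading=48, draw]
PU: pen up
Final: pos=(29.375,29.954), heading=48, 5 segment(s) drawn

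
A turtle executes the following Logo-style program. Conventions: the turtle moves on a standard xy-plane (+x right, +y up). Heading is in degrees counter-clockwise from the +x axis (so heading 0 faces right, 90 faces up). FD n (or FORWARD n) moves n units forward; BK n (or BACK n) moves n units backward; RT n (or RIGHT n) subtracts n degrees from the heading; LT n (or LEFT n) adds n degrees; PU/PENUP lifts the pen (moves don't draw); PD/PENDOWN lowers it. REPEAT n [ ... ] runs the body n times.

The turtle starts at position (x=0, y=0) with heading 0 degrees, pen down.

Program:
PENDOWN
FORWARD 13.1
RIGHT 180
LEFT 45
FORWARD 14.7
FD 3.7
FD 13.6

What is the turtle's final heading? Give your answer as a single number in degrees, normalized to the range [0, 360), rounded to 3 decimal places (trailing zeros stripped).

Answer: 225

Derivation:
Executing turtle program step by step:
Start: pos=(0,0), heading=0, pen down
PD: pen down
FD 13.1: (0,0) -> (13.1,0) [heading=0, draw]
RT 180: heading 0 -> 180
LT 45: heading 180 -> 225
FD 14.7: (13.1,0) -> (2.706,-10.394) [heading=225, draw]
FD 3.7: (2.706,-10.394) -> (0.089,-13.011) [heading=225, draw]
FD 13.6: (0.089,-13.011) -> (-9.527,-22.627) [heading=225, draw]
Final: pos=(-9.527,-22.627), heading=225, 4 segment(s) drawn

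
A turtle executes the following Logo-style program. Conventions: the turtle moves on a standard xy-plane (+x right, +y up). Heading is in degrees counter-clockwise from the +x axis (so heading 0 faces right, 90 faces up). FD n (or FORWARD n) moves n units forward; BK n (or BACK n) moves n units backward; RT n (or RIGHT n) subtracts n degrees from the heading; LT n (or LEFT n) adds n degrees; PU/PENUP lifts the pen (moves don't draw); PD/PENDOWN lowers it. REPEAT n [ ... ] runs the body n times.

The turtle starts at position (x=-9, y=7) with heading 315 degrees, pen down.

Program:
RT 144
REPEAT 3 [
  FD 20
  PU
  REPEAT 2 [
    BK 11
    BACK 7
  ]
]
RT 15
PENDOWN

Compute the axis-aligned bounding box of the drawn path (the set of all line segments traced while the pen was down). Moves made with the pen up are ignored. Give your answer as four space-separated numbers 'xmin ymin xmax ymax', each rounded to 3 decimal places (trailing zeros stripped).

Executing turtle program step by step:
Start: pos=(-9,7), heading=315, pen down
RT 144: heading 315 -> 171
REPEAT 3 [
  -- iteration 1/3 --
  FD 20: (-9,7) -> (-28.754,10.129) [heading=171, draw]
  PU: pen up
  REPEAT 2 [
    -- iteration 1/2 --
    BK 11: (-28.754,10.129) -> (-17.889,8.408) [heading=171, move]
    BK 7: (-17.889,8.408) -> (-10.975,7.313) [heading=171, move]
    -- iteration 2/2 --
    BK 11: (-10.975,7.313) -> (-0.111,5.592) [heading=171, move]
    BK 7: (-0.111,5.592) -> (6.803,4.497) [heading=171, move]
  ]
  -- iteration 2/3 --
  FD 20: (6.803,4.497) -> (-12.951,7.626) [heading=171, move]
  PU: pen up
  REPEAT 2 [
    -- iteration 1/2 --
    BK 11: (-12.951,7.626) -> (-2.086,5.905) [heading=171, move]
    BK 7: (-2.086,5.905) -> (4.828,4.81) [heading=171, move]
    -- iteration 2/2 --
    BK 11: (4.828,4.81) -> (15.692,3.089) [heading=171, move]
    BK 7: (15.692,3.089) -> (22.606,1.994) [heading=171, move]
  ]
  -- iteration 3/3 --
  FD 20: (22.606,1.994) -> (2.852,5.123) [heading=171, move]
  PU: pen up
  REPEAT 2 [
    -- iteration 1/2 --
    BK 11: (2.852,5.123) -> (13.717,3.402) [heading=171, move]
    BK 7: (13.717,3.402) -> (20.631,2.307) [heading=171, move]
    -- iteration 2/2 --
    BK 11: (20.631,2.307) -> (31.495,0.586) [heading=171, move]
    BK 7: (31.495,0.586) -> (38.409,-0.509) [heading=171, move]
  ]
]
RT 15: heading 171 -> 156
PD: pen down
Final: pos=(38.409,-0.509), heading=156, 1 segment(s) drawn

Segment endpoints: x in {-28.754, -9}, y in {7, 10.129}
xmin=-28.754, ymin=7, xmax=-9, ymax=10.129

Answer: -28.754 7 -9 10.129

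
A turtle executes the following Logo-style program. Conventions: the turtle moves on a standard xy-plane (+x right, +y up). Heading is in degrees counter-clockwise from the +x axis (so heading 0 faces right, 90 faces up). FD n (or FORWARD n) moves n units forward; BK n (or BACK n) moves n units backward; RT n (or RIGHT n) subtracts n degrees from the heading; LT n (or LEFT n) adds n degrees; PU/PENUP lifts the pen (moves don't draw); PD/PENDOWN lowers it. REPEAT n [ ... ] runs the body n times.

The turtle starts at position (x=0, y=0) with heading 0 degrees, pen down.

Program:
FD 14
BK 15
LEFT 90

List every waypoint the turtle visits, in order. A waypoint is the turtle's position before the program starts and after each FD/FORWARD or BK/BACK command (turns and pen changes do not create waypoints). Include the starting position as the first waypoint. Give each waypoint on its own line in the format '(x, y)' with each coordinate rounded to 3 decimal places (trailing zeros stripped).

Executing turtle program step by step:
Start: pos=(0,0), heading=0, pen down
FD 14: (0,0) -> (14,0) [heading=0, draw]
BK 15: (14,0) -> (-1,0) [heading=0, draw]
LT 90: heading 0 -> 90
Final: pos=(-1,0), heading=90, 2 segment(s) drawn
Waypoints (3 total):
(0, 0)
(14, 0)
(-1, 0)

Answer: (0, 0)
(14, 0)
(-1, 0)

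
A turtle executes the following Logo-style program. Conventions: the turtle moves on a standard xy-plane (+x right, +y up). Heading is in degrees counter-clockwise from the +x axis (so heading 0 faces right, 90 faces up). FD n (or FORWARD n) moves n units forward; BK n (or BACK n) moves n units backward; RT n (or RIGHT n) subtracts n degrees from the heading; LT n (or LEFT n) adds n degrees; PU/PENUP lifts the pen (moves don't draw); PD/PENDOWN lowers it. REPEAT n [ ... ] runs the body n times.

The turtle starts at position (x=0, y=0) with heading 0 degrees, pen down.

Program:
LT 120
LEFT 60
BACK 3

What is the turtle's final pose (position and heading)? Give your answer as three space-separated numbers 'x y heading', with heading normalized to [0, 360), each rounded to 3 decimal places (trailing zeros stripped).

Executing turtle program step by step:
Start: pos=(0,0), heading=0, pen down
LT 120: heading 0 -> 120
LT 60: heading 120 -> 180
BK 3: (0,0) -> (3,0) [heading=180, draw]
Final: pos=(3,0), heading=180, 1 segment(s) drawn

Answer: 3 0 180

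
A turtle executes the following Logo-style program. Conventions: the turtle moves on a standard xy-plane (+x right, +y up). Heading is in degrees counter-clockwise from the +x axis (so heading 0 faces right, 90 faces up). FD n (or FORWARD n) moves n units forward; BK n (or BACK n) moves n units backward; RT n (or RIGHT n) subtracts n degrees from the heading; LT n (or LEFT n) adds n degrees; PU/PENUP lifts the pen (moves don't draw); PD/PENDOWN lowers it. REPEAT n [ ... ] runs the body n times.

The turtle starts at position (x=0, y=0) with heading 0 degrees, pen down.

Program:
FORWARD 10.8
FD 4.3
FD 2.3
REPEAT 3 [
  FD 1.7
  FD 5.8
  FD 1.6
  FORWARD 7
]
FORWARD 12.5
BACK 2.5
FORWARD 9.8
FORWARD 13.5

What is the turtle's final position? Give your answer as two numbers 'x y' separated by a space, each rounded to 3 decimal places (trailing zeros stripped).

Answer: 99 0

Derivation:
Executing turtle program step by step:
Start: pos=(0,0), heading=0, pen down
FD 10.8: (0,0) -> (10.8,0) [heading=0, draw]
FD 4.3: (10.8,0) -> (15.1,0) [heading=0, draw]
FD 2.3: (15.1,0) -> (17.4,0) [heading=0, draw]
REPEAT 3 [
  -- iteration 1/3 --
  FD 1.7: (17.4,0) -> (19.1,0) [heading=0, draw]
  FD 5.8: (19.1,0) -> (24.9,0) [heading=0, draw]
  FD 1.6: (24.9,0) -> (26.5,0) [heading=0, draw]
  FD 7: (26.5,0) -> (33.5,0) [heading=0, draw]
  -- iteration 2/3 --
  FD 1.7: (33.5,0) -> (35.2,0) [heading=0, draw]
  FD 5.8: (35.2,0) -> (41,0) [heading=0, draw]
  FD 1.6: (41,0) -> (42.6,0) [heading=0, draw]
  FD 7: (42.6,0) -> (49.6,0) [heading=0, draw]
  -- iteration 3/3 --
  FD 1.7: (49.6,0) -> (51.3,0) [heading=0, draw]
  FD 5.8: (51.3,0) -> (57.1,0) [heading=0, draw]
  FD 1.6: (57.1,0) -> (58.7,0) [heading=0, draw]
  FD 7: (58.7,0) -> (65.7,0) [heading=0, draw]
]
FD 12.5: (65.7,0) -> (78.2,0) [heading=0, draw]
BK 2.5: (78.2,0) -> (75.7,0) [heading=0, draw]
FD 9.8: (75.7,0) -> (85.5,0) [heading=0, draw]
FD 13.5: (85.5,0) -> (99,0) [heading=0, draw]
Final: pos=(99,0), heading=0, 19 segment(s) drawn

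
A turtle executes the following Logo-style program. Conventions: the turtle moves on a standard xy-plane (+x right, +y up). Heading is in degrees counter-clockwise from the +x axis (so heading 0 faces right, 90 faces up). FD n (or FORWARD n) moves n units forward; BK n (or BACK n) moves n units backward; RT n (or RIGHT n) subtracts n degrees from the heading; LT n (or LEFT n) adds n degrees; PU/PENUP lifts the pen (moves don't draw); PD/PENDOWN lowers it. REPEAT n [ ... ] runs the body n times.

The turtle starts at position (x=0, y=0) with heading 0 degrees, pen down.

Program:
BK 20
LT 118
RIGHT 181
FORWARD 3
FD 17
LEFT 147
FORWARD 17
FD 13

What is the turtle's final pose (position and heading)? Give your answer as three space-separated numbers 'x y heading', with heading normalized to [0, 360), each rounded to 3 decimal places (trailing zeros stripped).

Answer: -7.784 12.016 84

Derivation:
Executing turtle program step by step:
Start: pos=(0,0), heading=0, pen down
BK 20: (0,0) -> (-20,0) [heading=0, draw]
LT 118: heading 0 -> 118
RT 181: heading 118 -> 297
FD 3: (-20,0) -> (-18.638,-2.673) [heading=297, draw]
FD 17: (-18.638,-2.673) -> (-10.92,-17.82) [heading=297, draw]
LT 147: heading 297 -> 84
FD 17: (-10.92,-17.82) -> (-9.143,-0.913) [heading=84, draw]
FD 13: (-9.143,-0.913) -> (-7.784,12.016) [heading=84, draw]
Final: pos=(-7.784,12.016), heading=84, 5 segment(s) drawn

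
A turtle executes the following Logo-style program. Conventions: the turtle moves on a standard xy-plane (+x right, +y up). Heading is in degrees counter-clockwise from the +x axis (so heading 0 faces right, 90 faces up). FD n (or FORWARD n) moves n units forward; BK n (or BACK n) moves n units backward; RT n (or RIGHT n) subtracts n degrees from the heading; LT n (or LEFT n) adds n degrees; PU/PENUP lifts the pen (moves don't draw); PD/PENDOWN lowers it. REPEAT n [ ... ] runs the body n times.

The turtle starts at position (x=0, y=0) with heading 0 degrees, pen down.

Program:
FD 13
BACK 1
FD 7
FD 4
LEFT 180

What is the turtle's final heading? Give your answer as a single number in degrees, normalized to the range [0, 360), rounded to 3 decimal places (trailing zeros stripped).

Answer: 180

Derivation:
Executing turtle program step by step:
Start: pos=(0,0), heading=0, pen down
FD 13: (0,0) -> (13,0) [heading=0, draw]
BK 1: (13,0) -> (12,0) [heading=0, draw]
FD 7: (12,0) -> (19,0) [heading=0, draw]
FD 4: (19,0) -> (23,0) [heading=0, draw]
LT 180: heading 0 -> 180
Final: pos=(23,0), heading=180, 4 segment(s) drawn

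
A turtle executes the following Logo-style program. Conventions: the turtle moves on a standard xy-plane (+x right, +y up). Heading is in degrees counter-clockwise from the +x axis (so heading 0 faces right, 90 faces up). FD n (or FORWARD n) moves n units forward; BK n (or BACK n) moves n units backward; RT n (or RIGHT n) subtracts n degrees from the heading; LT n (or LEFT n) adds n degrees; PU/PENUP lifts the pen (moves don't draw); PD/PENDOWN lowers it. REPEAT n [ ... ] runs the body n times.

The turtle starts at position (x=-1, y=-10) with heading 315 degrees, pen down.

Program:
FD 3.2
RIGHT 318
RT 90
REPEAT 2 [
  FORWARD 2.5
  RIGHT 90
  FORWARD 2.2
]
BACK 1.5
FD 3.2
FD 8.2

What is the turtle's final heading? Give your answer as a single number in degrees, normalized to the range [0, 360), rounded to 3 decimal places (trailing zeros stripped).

Answer: 87

Derivation:
Executing turtle program step by step:
Start: pos=(-1,-10), heading=315, pen down
FD 3.2: (-1,-10) -> (1.263,-12.263) [heading=315, draw]
RT 318: heading 315 -> 357
RT 90: heading 357 -> 267
REPEAT 2 [
  -- iteration 1/2 --
  FD 2.5: (1.263,-12.263) -> (1.132,-14.759) [heading=267, draw]
  RT 90: heading 267 -> 177
  FD 2.2: (1.132,-14.759) -> (-1.065,-14.644) [heading=177, draw]
  -- iteration 2/2 --
  FD 2.5: (-1.065,-14.644) -> (-3.562,-14.513) [heading=177, draw]
  RT 90: heading 177 -> 87
  FD 2.2: (-3.562,-14.513) -> (-3.447,-12.316) [heading=87, draw]
]
BK 1.5: (-3.447,-12.316) -> (-3.525,-13.814) [heading=87, draw]
FD 3.2: (-3.525,-13.814) -> (-3.358,-10.619) [heading=87, draw]
FD 8.2: (-3.358,-10.619) -> (-2.928,-2.43) [heading=87, draw]
Final: pos=(-2.928,-2.43), heading=87, 8 segment(s) drawn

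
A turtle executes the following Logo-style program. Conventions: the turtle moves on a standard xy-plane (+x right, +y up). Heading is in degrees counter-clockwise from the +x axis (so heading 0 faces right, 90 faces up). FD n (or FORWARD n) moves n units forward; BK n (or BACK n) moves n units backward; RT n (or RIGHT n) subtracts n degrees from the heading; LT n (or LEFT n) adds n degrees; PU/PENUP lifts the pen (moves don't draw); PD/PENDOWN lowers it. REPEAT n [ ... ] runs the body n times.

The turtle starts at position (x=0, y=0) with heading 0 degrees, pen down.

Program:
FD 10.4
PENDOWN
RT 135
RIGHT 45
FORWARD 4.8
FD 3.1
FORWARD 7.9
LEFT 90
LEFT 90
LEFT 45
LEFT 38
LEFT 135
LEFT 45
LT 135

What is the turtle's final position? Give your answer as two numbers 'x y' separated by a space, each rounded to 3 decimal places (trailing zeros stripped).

Executing turtle program step by step:
Start: pos=(0,0), heading=0, pen down
FD 10.4: (0,0) -> (10.4,0) [heading=0, draw]
PD: pen down
RT 135: heading 0 -> 225
RT 45: heading 225 -> 180
FD 4.8: (10.4,0) -> (5.6,0) [heading=180, draw]
FD 3.1: (5.6,0) -> (2.5,0) [heading=180, draw]
FD 7.9: (2.5,0) -> (-5.4,0) [heading=180, draw]
LT 90: heading 180 -> 270
LT 90: heading 270 -> 0
LT 45: heading 0 -> 45
LT 38: heading 45 -> 83
LT 135: heading 83 -> 218
LT 45: heading 218 -> 263
LT 135: heading 263 -> 38
Final: pos=(-5.4,0), heading=38, 4 segment(s) drawn

Answer: -5.4 0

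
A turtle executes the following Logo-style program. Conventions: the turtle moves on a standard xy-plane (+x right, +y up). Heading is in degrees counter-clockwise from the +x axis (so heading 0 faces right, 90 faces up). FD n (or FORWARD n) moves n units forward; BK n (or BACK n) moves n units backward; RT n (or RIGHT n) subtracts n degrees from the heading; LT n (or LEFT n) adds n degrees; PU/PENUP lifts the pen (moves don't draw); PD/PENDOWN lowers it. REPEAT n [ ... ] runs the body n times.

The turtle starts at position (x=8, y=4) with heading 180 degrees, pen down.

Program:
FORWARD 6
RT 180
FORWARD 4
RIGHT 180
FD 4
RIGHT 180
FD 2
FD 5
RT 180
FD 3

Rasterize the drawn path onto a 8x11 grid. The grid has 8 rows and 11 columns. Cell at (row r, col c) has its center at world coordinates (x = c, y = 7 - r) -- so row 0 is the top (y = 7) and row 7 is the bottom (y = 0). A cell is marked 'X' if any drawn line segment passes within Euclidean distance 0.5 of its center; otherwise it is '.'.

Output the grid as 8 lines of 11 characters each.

Segment 0: (8,4) -> (2,4)
Segment 1: (2,4) -> (6,4)
Segment 2: (6,4) -> (2,4)
Segment 3: (2,4) -> (4,4)
Segment 4: (4,4) -> (9,4)
Segment 5: (9,4) -> (6,4)

Answer: ...........
...........
...........
..XXXXXXXX.
...........
...........
...........
...........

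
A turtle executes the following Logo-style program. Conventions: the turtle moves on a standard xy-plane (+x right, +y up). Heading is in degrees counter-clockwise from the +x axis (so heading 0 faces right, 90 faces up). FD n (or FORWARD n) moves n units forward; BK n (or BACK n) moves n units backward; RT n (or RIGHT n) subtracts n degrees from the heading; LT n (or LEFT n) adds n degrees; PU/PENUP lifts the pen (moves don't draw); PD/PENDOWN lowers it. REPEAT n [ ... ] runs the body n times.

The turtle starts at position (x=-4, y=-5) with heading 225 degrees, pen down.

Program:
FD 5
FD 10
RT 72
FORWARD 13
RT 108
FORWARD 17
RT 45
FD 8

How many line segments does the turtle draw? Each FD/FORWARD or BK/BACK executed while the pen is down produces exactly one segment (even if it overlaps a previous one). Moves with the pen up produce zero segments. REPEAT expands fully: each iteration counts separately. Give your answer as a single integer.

Answer: 5

Derivation:
Executing turtle program step by step:
Start: pos=(-4,-5), heading=225, pen down
FD 5: (-4,-5) -> (-7.536,-8.536) [heading=225, draw]
FD 10: (-7.536,-8.536) -> (-14.607,-15.607) [heading=225, draw]
RT 72: heading 225 -> 153
FD 13: (-14.607,-15.607) -> (-26.19,-9.705) [heading=153, draw]
RT 108: heading 153 -> 45
FD 17: (-26.19,-9.705) -> (-14.169,2.316) [heading=45, draw]
RT 45: heading 45 -> 0
FD 8: (-14.169,2.316) -> (-6.169,2.316) [heading=0, draw]
Final: pos=(-6.169,2.316), heading=0, 5 segment(s) drawn
Segments drawn: 5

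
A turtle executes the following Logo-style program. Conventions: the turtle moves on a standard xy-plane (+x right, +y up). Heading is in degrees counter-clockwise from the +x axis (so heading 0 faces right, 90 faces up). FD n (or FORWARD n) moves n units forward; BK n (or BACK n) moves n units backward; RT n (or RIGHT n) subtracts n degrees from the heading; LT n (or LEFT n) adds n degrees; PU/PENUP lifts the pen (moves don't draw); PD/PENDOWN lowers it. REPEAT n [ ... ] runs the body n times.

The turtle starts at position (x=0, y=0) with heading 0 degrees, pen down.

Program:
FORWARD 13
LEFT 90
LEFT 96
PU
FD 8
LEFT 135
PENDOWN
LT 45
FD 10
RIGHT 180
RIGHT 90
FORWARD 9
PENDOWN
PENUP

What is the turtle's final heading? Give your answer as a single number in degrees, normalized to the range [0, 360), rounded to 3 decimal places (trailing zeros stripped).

Executing turtle program step by step:
Start: pos=(0,0), heading=0, pen down
FD 13: (0,0) -> (13,0) [heading=0, draw]
LT 90: heading 0 -> 90
LT 96: heading 90 -> 186
PU: pen up
FD 8: (13,0) -> (5.044,-0.836) [heading=186, move]
LT 135: heading 186 -> 321
PD: pen down
LT 45: heading 321 -> 6
FD 10: (5.044,-0.836) -> (14.989,0.209) [heading=6, draw]
RT 180: heading 6 -> 186
RT 90: heading 186 -> 96
FD 9: (14.989,0.209) -> (14.048,9.16) [heading=96, draw]
PD: pen down
PU: pen up
Final: pos=(14.048,9.16), heading=96, 3 segment(s) drawn

Answer: 96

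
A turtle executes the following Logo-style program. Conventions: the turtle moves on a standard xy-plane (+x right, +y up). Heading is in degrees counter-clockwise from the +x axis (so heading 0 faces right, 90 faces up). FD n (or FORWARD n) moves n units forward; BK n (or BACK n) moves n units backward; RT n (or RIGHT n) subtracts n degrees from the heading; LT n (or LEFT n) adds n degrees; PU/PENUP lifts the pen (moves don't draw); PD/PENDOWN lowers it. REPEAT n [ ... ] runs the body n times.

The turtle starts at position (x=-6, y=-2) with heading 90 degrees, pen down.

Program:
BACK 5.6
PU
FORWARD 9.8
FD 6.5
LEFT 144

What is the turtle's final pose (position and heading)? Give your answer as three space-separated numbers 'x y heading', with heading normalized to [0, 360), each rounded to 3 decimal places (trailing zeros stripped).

Executing turtle program step by step:
Start: pos=(-6,-2), heading=90, pen down
BK 5.6: (-6,-2) -> (-6,-7.6) [heading=90, draw]
PU: pen up
FD 9.8: (-6,-7.6) -> (-6,2.2) [heading=90, move]
FD 6.5: (-6,2.2) -> (-6,8.7) [heading=90, move]
LT 144: heading 90 -> 234
Final: pos=(-6,8.7), heading=234, 1 segment(s) drawn

Answer: -6 8.7 234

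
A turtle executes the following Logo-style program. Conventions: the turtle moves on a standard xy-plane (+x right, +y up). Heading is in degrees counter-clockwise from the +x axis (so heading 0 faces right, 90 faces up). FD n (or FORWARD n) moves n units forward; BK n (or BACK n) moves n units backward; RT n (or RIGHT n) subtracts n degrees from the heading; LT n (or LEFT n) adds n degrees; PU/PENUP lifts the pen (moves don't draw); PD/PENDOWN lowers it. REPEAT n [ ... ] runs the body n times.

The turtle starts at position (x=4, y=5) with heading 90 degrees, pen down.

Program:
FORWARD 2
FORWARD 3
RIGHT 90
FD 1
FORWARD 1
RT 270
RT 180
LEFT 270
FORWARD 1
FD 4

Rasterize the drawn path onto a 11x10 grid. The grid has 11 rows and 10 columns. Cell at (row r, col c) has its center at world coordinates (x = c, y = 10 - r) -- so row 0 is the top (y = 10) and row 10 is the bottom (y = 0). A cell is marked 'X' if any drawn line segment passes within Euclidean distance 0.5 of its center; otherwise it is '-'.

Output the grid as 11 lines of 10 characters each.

Answer: -XXXXXX---
----X-----
----X-----
----X-----
----X-----
----X-----
----------
----------
----------
----------
----------

Derivation:
Segment 0: (4,5) -> (4,7)
Segment 1: (4,7) -> (4,10)
Segment 2: (4,10) -> (5,10)
Segment 3: (5,10) -> (6,10)
Segment 4: (6,10) -> (5,10)
Segment 5: (5,10) -> (1,10)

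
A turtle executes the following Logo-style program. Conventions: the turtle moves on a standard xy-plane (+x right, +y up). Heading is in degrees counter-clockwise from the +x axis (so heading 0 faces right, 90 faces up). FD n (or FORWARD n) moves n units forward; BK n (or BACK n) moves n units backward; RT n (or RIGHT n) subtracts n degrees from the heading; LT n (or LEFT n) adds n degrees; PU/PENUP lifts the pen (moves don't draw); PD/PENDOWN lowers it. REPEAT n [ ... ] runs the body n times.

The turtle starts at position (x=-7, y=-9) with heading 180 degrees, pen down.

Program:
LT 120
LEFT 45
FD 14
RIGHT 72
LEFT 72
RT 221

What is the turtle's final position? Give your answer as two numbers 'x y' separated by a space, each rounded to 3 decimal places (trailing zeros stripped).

Answer: 6.523 -12.623

Derivation:
Executing turtle program step by step:
Start: pos=(-7,-9), heading=180, pen down
LT 120: heading 180 -> 300
LT 45: heading 300 -> 345
FD 14: (-7,-9) -> (6.523,-12.623) [heading=345, draw]
RT 72: heading 345 -> 273
LT 72: heading 273 -> 345
RT 221: heading 345 -> 124
Final: pos=(6.523,-12.623), heading=124, 1 segment(s) drawn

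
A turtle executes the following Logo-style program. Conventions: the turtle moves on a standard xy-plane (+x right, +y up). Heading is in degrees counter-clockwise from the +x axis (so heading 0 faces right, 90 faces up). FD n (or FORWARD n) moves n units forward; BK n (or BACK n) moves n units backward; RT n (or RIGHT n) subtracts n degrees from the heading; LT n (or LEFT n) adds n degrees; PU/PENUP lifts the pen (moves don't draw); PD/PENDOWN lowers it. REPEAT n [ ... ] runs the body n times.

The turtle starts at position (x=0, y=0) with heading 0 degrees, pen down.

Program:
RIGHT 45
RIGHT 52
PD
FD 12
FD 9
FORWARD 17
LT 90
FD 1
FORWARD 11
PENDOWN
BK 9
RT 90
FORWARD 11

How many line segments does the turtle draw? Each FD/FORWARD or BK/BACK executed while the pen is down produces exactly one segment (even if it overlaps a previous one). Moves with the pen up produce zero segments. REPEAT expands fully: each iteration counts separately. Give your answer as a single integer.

Answer: 7

Derivation:
Executing turtle program step by step:
Start: pos=(0,0), heading=0, pen down
RT 45: heading 0 -> 315
RT 52: heading 315 -> 263
PD: pen down
FD 12: (0,0) -> (-1.462,-11.911) [heading=263, draw]
FD 9: (-1.462,-11.911) -> (-2.559,-20.843) [heading=263, draw]
FD 17: (-2.559,-20.843) -> (-4.631,-37.717) [heading=263, draw]
LT 90: heading 263 -> 353
FD 1: (-4.631,-37.717) -> (-3.638,-37.839) [heading=353, draw]
FD 11: (-3.638,-37.839) -> (7.28,-39.179) [heading=353, draw]
PD: pen down
BK 9: (7.28,-39.179) -> (-1.653,-38.082) [heading=353, draw]
RT 90: heading 353 -> 263
FD 11: (-1.653,-38.082) -> (-2.994,-49) [heading=263, draw]
Final: pos=(-2.994,-49), heading=263, 7 segment(s) drawn
Segments drawn: 7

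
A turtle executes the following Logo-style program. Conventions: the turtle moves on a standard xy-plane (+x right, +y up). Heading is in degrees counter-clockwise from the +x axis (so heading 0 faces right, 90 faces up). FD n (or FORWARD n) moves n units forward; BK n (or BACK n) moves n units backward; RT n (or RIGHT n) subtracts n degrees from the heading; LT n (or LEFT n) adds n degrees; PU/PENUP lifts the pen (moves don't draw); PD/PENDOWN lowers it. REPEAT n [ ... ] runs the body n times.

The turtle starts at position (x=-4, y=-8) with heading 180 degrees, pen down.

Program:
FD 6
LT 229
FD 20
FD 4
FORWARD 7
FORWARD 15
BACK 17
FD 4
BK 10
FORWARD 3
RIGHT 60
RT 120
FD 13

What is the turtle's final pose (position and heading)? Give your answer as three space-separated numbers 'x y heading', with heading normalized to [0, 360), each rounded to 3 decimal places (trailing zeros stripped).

Executing turtle program step by step:
Start: pos=(-4,-8), heading=180, pen down
FD 6: (-4,-8) -> (-10,-8) [heading=180, draw]
LT 229: heading 180 -> 49
FD 20: (-10,-8) -> (3.121,7.094) [heading=49, draw]
FD 4: (3.121,7.094) -> (5.745,10.113) [heading=49, draw]
FD 7: (5.745,10.113) -> (10.338,15.396) [heading=49, draw]
FD 15: (10.338,15.396) -> (20.179,26.717) [heading=49, draw]
BK 17: (20.179,26.717) -> (9.026,13.887) [heading=49, draw]
FD 4: (9.026,13.887) -> (11.65,16.905) [heading=49, draw]
BK 10: (11.65,16.905) -> (5.089,9.358) [heading=49, draw]
FD 3: (5.089,9.358) -> (7.058,11.622) [heading=49, draw]
RT 60: heading 49 -> 349
RT 120: heading 349 -> 229
FD 13: (7.058,11.622) -> (-1.471,1.811) [heading=229, draw]
Final: pos=(-1.471,1.811), heading=229, 10 segment(s) drawn

Answer: -1.471 1.811 229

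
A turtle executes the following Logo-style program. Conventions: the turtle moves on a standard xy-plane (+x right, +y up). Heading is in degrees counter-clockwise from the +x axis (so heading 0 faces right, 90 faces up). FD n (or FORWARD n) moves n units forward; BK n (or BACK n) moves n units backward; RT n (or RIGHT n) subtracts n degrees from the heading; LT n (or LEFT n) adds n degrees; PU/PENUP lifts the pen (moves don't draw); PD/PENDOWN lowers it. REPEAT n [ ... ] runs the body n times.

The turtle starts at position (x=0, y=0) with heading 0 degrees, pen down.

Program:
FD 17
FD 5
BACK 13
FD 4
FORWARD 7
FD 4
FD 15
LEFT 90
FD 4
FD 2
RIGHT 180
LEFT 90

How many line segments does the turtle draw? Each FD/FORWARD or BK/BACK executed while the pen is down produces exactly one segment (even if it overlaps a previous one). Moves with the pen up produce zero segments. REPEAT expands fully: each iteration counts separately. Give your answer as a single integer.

Answer: 9

Derivation:
Executing turtle program step by step:
Start: pos=(0,0), heading=0, pen down
FD 17: (0,0) -> (17,0) [heading=0, draw]
FD 5: (17,0) -> (22,0) [heading=0, draw]
BK 13: (22,0) -> (9,0) [heading=0, draw]
FD 4: (9,0) -> (13,0) [heading=0, draw]
FD 7: (13,0) -> (20,0) [heading=0, draw]
FD 4: (20,0) -> (24,0) [heading=0, draw]
FD 15: (24,0) -> (39,0) [heading=0, draw]
LT 90: heading 0 -> 90
FD 4: (39,0) -> (39,4) [heading=90, draw]
FD 2: (39,4) -> (39,6) [heading=90, draw]
RT 180: heading 90 -> 270
LT 90: heading 270 -> 0
Final: pos=(39,6), heading=0, 9 segment(s) drawn
Segments drawn: 9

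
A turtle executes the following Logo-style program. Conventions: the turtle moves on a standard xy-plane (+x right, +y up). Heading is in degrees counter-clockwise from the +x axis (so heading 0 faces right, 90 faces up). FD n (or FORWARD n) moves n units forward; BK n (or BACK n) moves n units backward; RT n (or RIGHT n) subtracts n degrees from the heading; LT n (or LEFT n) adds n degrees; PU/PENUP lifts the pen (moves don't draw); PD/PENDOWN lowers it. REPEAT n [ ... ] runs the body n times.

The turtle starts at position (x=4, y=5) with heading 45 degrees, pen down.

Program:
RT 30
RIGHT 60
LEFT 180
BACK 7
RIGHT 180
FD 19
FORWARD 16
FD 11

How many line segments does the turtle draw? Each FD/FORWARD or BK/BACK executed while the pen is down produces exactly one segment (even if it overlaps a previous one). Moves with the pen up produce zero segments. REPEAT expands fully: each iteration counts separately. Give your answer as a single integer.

Answer: 4

Derivation:
Executing turtle program step by step:
Start: pos=(4,5), heading=45, pen down
RT 30: heading 45 -> 15
RT 60: heading 15 -> 315
LT 180: heading 315 -> 135
BK 7: (4,5) -> (8.95,0.05) [heading=135, draw]
RT 180: heading 135 -> 315
FD 19: (8.95,0.05) -> (22.385,-13.385) [heading=315, draw]
FD 16: (22.385,-13.385) -> (33.698,-24.698) [heading=315, draw]
FD 11: (33.698,-24.698) -> (41.477,-32.477) [heading=315, draw]
Final: pos=(41.477,-32.477), heading=315, 4 segment(s) drawn
Segments drawn: 4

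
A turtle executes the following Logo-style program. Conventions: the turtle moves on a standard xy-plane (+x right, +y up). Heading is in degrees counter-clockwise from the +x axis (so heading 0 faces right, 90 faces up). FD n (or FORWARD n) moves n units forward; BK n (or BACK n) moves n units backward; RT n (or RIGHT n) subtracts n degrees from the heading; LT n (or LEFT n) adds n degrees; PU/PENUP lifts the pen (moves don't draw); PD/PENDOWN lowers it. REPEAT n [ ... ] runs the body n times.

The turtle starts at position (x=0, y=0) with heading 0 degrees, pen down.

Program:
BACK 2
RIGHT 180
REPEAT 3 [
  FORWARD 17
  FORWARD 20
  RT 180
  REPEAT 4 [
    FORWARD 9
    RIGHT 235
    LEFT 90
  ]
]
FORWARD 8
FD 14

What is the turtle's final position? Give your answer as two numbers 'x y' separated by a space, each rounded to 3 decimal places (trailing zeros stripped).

Answer: -57.909 57.352

Derivation:
Executing turtle program step by step:
Start: pos=(0,0), heading=0, pen down
BK 2: (0,0) -> (-2,0) [heading=0, draw]
RT 180: heading 0 -> 180
REPEAT 3 [
  -- iteration 1/3 --
  FD 17: (-2,0) -> (-19,0) [heading=180, draw]
  FD 20: (-19,0) -> (-39,0) [heading=180, draw]
  RT 180: heading 180 -> 0
  REPEAT 4 [
    -- iteration 1/4 --
    FD 9: (-39,0) -> (-30,0) [heading=0, draw]
    RT 235: heading 0 -> 125
    LT 90: heading 125 -> 215
    -- iteration 2/4 --
    FD 9: (-30,0) -> (-37.372,-5.162) [heading=215, draw]
    RT 235: heading 215 -> 340
    LT 90: heading 340 -> 70
    -- iteration 3/4 --
    FD 9: (-37.372,-5.162) -> (-34.294,3.295) [heading=70, draw]
    RT 235: heading 70 -> 195
    LT 90: heading 195 -> 285
    -- iteration 4/4 --
    FD 9: (-34.294,3.295) -> (-31.965,-5.398) [heading=285, draw]
    RT 235: heading 285 -> 50
    LT 90: heading 50 -> 140
  ]
  -- iteration 2/3 --
  FD 17: (-31.965,-5.398) -> (-44.988,5.529) [heading=140, draw]
  FD 20: (-44.988,5.529) -> (-60.308,18.385) [heading=140, draw]
  RT 180: heading 140 -> 320
  REPEAT 4 [
    -- iteration 1/4 --
    FD 9: (-60.308,18.385) -> (-53.414,12.6) [heading=320, draw]
    RT 235: heading 320 -> 85
    LT 90: heading 85 -> 175
    -- iteration 2/4 --
    FD 9: (-53.414,12.6) -> (-62.38,13.384) [heading=175, draw]
    RT 235: heading 175 -> 300
    LT 90: heading 300 -> 30
    -- iteration 3/4 --
    FD 9: (-62.38,13.384) -> (-54.586,17.884) [heading=30, draw]
    RT 235: heading 30 -> 155
    LT 90: heading 155 -> 245
    -- iteration 4/4 --
    FD 9: (-54.586,17.884) -> (-58.389,9.727) [heading=245, draw]
    RT 235: heading 245 -> 10
    LT 90: heading 10 -> 100
  ]
  -- iteration 3/3 --
  FD 17: (-58.389,9.727) -> (-61.341,26.469) [heading=100, draw]
  FD 20: (-61.341,26.469) -> (-64.814,46.165) [heading=100, draw]
  RT 180: heading 100 -> 280
  REPEAT 4 [
    -- iteration 1/4 --
    FD 9: (-64.814,46.165) -> (-63.251,37.302) [heading=280, draw]
    RT 235: heading 280 -> 45
    LT 90: heading 45 -> 135
    -- iteration 2/4 --
    FD 9: (-63.251,37.302) -> (-69.615,43.666) [heading=135, draw]
    RT 235: heading 135 -> 260
    LT 90: heading 260 -> 350
    -- iteration 3/4 --
    FD 9: (-69.615,43.666) -> (-60.752,42.103) [heading=350, draw]
    RT 235: heading 350 -> 115
    LT 90: heading 115 -> 205
    -- iteration 4/4 --
    FD 9: (-60.752,42.103) -> (-68.909,38.3) [heading=205, draw]
    RT 235: heading 205 -> 330
    LT 90: heading 330 -> 60
  ]
]
FD 8: (-68.909,38.3) -> (-64.909,45.228) [heading=60, draw]
FD 14: (-64.909,45.228) -> (-57.909,57.352) [heading=60, draw]
Final: pos=(-57.909,57.352), heading=60, 21 segment(s) drawn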